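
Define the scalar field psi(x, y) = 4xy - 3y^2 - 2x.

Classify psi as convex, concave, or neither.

psi is quadratic, so its Hessian is the constant matrix H = [[0, 4], [4, -6]].
det(H) = -16, tr(H) = -6.
det(H) < 0, so H is indefinite: neither convex nor concave.

neither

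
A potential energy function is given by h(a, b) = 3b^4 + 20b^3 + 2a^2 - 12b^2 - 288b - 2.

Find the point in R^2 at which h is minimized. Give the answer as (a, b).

(0, 2)

h(a,b) separates as P(a) + Q(b) − 2, so its minimum is min P + min Q − 2.
P'(a) = 4a vanishes at a ∈ {0}; Q'(b) = 12(b - 2)(b + 3)(b + 4) vanishes at b ∈ {-4, -3, 2}.
Local minima of P (where P''>0): P(0)=0. Local minima of Q: Q(-4)=448, Q(2)=-416.
So the global minimum of h is P(0) + Q(2) − 2 = 0 − 416 − 2 = -418, attained at (0, 2).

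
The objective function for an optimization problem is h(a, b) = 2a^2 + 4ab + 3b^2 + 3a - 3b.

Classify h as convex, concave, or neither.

h is quadratic, so its Hessian is the constant matrix H = [[4, 4], [4, 6]].
det(H) = 8, tr(H) = 10.
det(H) > 0 and tr(H) > 0, so H is positive definite everywhere: convex.

convex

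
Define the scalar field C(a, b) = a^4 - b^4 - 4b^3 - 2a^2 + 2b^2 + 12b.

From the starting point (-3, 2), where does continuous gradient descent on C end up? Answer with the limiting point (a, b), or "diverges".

C is separable, so gradient descent decouples: a follows -∂C/∂a, b follows -∂C/∂b.
∂C/∂a = 4a(a - 1)(a + 1); at a=-3 this is -96, so a increases.
∂C/∂b = -4(b - 1)(b + 1)(b + 3); at b=2 this is -60, so b increases.
The b-coordinate has no critical point in that direction and runs off to infinity.

diverges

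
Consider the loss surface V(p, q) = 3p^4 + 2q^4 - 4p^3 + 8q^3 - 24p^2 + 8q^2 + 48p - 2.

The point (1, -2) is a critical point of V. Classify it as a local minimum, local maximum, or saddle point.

saddle point

The mixed partial ∂²V/∂p∂q is 0, so the Hessian at any point is diag(V_pp, V_qq) = diag(12(3p^2 - 2p - 4), 8(3q^2 + 6q + 2)).
At (1, -2): H = diag(-36, 16).
The eigenvalues have opposite signs, so H is indefinite: a saddle point.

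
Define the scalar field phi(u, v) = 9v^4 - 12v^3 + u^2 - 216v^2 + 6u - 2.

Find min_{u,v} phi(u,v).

phi(u,v) separates as P(u) + Q(v) − 2, so its minimum is min P + min Q − 2.
P'(u) = 2u + 6 vanishes at u ∈ {-3}; Q'(v) = 36v(v - 4)(v + 3) vanishes at v ∈ {-3, 0, 4}.
Local minima of P (where P''>0): P(-3)=-9. Local minima of Q: Q(-3)=-891, Q(4)=-1920.
So the global minimum of phi is P(-3) + Q(4) − 2 = -9 − 1920 − 2 = -1931, attained at (-3, 4).

-1931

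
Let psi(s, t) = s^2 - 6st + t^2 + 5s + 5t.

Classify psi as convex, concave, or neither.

psi is quadratic, so its Hessian is the constant matrix H = [[2, -6], [-6, 2]].
det(H) = -32, tr(H) = 4.
det(H) < 0, so H is indefinite: neither convex nor concave.

neither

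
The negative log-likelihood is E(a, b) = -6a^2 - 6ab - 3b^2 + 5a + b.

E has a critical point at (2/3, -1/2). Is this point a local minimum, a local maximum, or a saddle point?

The Hessian of E is constant: H = [[-12, -6], [-6, -6]].
det(H) = (-12)·(-6) − (-6)² = 36.
det(H) > 0 and tr(H) = -18 < 0, so H is negative definite and the point is a local maximum.

local maximum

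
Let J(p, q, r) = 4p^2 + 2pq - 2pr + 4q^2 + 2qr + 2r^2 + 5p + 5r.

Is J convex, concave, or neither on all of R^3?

J is quadratic, so its Hessian is the constant matrix H = [[8, 2, -2], [2, 8, 2], [-2, 2, 4]].
Leading principal minors: 8, 60, 160.
All positive ⇒ H ≻ 0 ⇒ convex.

convex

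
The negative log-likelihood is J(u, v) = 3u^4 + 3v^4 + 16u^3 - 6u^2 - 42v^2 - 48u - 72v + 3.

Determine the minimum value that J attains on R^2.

-508

J(u,v) separates as P(u) + Q(v) + 3, so its minimum is min P + min Q + 3.
P'(u) = 12(u - 1)(u + 1)(u + 4) vanishes at u ∈ {-4, -1, 1}; Q'(v) = 12(v - 3)(v + 1)(v + 2) vanishes at v ∈ {-2, -1, 3}.
Local minima of P (where P''>0): P(-4)=-160, P(1)=-35. Local minima of Q: Q(-2)=24, Q(3)=-351.
So the global minimum of J is P(-4) + Q(3) + 3 = -160 − 351 + 3 = -508, attained at (-4, 3).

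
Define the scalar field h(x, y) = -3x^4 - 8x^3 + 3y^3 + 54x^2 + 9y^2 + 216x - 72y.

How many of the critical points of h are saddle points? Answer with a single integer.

3

h separates as a function of x plus a function of y, so ∇h=0 decouples.
∂h/∂x = -12(x - 3)(x + 2)(x + 3) = 0 at x ∈ {-3, -2, 3}; ∂h/∂y = 9(y - 2)(y + 4) = 0 at y ∈ {-4, 2}.
The Hessian is diagonal: diag(h_xx, h_yy). Second derivatives: h_xx(-3)=-72, h_xx(-2)=60, h_xx(3)=-360; h_yy(-4)=-54, h_yy(2)=54.
Saddle points occur where the two diagonal entries have opposite signs: (-3, 2), (-2, -4), (3, 2). Count: 3.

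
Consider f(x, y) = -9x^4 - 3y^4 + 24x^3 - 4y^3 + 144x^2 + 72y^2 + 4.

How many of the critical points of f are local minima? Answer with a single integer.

1

f separates as a function of x plus a function of y, so ∇f=0 decouples.
∂f/∂x = -36x(x - 4)(x + 2) = 0 at x ∈ {-2, 0, 4}; ∂f/∂y = -12y(y - 3)(y + 4) = 0 at y ∈ {-4, 0, 3}.
The Hessian is diagonal: diag(f_xx, f_yy). Second derivatives: f_xx(-2)=-432, f_xx(0)=288, f_xx(4)=-864; f_yy(-4)=-336, f_yy(0)=144, f_yy(3)=-252.
Local minima occur where both diagonal entries positive: (0, 0). Count: 1.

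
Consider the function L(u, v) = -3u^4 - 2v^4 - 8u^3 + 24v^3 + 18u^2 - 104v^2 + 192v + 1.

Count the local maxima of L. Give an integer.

4

L separates as a function of u plus a function of v, so ∇L=0 decouples.
∂L/∂u = -12u(u - 1)(u + 3) = 0 at u ∈ {-3, 0, 1}; ∂L/∂v = -8(v - 4)(v - 3)(v - 2) = 0 at v ∈ {2, 3, 4}.
The Hessian is diagonal: diag(L_uu, L_vv). Second derivatives: L_uu(-3)=-144, L_uu(0)=36, L_uu(1)=-48; L_vv(2)=-16, L_vv(3)=8, L_vv(4)=-16.
Local maxima occur where both diagonal entries negative: (-3, 2), (-3, 4), (1, 2), (1, 4). Count: 4.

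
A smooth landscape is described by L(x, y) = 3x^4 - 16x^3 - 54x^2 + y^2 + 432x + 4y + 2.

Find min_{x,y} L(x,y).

L(x,y) separates as P(x) + Q(y) + 2, so its minimum is min P + min Q + 2.
P'(x) = 12(x - 4)(x - 3)(x + 3) vanishes at x ∈ {-3, 3, 4}; Q'(y) = 2y + 4 vanishes at y ∈ {-2}.
Local minima of P (where P''>0): P(-3)=-1107, P(4)=608. Local minima of Q: Q(-2)=-4.
So the global minimum of L is P(-3) + Q(-2) + 2 = -1107 − 4 + 2 = -1109, attained at (-3, -2).

-1109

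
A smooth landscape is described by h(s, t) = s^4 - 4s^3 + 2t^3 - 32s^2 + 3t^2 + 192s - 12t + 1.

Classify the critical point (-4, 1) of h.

local minimum

The mixed partial ∂²h/∂s∂t is 0, so the Hessian at any point is diag(h_ss, h_tt) = diag(4(3s^2 - 6s - 16), 6(2t + 1)).
At (-4, 1): H = diag(224, 18).
Both eigenvalues are positive, so H is positive definite: a local minimum.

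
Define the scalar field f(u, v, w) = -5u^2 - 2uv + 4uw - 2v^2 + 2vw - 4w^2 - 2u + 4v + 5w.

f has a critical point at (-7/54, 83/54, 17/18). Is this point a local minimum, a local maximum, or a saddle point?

The Hessian is constant: H = [[-10, -2, 4], [-2, -4, 2], [4, 2, -8]].
Leading principal minors: Δ₁ = -10, Δ₂ = 36, Δ₃ = -216.
The minors alternate sign starting negative (−, +, −), so H is negative definite: a local maximum.

local maximum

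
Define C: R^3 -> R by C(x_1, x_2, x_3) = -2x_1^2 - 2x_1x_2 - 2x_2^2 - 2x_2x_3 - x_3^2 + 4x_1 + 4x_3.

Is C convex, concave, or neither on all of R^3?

C is quadratic, so its Hessian is the constant matrix H = [[-4, -2, 0], [-2, -4, -2], [0, -2, -2]].
Leading principal minors: -4, 12, -8.
Signs alternate −, +, − ⇒ H ≺ 0 ⇒ concave.

concave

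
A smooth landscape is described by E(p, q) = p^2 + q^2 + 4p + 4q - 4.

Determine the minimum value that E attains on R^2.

-12

E(p,q) separates as A(p) + B(q) − 4, so its minimum is min A + min B − 4.
A'(p) = 2p + 4 vanishes at p ∈ {-2}; B'(q) = 2q + 4 vanishes at q ∈ {-2}.
Local minima of A (where A''>0): A(-2)=-4. Local minima of B: B(-2)=-4.
So the global minimum of E is A(-2) + B(-2) − 4 = -4 − 4 − 4 = -12, attained at (-2, -2).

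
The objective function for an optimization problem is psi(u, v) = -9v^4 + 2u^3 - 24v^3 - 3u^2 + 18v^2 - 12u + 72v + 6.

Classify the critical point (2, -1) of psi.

local minimum

The mixed partial ∂²psi/∂u∂v is 0, so the Hessian at any point is diag(psi_uu, psi_vv) = diag(6(2u - 1), 36(-3v^2 - 4v + 1)).
At (2, -1): H = diag(18, 72).
Both eigenvalues are positive, so H is positive definite: a local minimum.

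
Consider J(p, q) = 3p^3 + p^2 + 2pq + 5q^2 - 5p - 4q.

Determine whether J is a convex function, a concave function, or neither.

neither

The term 3p^3 is cubic, so the Hessian is not constant.
∂²J/∂p² = 18p + 2, which takes both signs as p varies (negative for sufficiently negative p). A diagonal entry of the Hessian changing sign means the Hessian is neither positive- nor negative-semidefinite on all of R^2.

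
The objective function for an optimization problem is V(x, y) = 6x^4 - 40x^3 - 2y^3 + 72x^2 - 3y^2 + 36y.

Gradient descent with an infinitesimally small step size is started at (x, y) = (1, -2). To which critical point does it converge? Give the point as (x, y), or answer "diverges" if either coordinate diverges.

V is separable, so gradient descent decouples: x follows -∂V/∂x, y follows -∂V/∂y.
∂V/∂x = 24x(x - 3)(x - 2); at x=1 this is 48, so x decreases.
∂V/∂y = -6(y - 2)(y + 3); at y=-2 this is 24, so y decreases.
x converges to its nearest critical value 0 (a local min of the x-part); y converges to -3. The iterate converges to (0, -3).

(0, -3)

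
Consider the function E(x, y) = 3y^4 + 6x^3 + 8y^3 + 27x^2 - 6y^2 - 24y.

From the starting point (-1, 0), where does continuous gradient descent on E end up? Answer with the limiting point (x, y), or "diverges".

E is separable, so gradient descent decouples: x follows -∂E/∂x, y follows -∂E/∂y.
∂E/∂x = 18x(x + 3); at x=-1 this is -36, so x increases.
∂E/∂y = 12(y - 1)(y + 1)(y + 2); at y=0 this is -24, so y increases.
x converges to its nearest critical value 0 (a local min of the x-part); y converges to 1. The iterate converges to (0, 1).

(0, 1)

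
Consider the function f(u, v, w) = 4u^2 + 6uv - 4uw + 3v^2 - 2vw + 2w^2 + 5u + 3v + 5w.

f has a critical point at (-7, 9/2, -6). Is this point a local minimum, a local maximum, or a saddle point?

The Hessian is constant: H = [[8, 6, -4], [6, 6, -2], [-4, -2, 4]].
Leading principal minors: Δ₁ = 8, Δ₂ = 12, Δ₃ = 16.
All leading minors are positive, so H is positive definite: a local minimum.

local minimum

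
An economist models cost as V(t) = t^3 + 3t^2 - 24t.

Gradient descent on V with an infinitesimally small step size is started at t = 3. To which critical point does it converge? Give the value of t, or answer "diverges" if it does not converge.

2

V'(t) = 3(t - 2)(t + 4), so V'(3) = 21.
Gradient descent moves in the -V' direction, i.e. t is decreasing.
The nearest critical point in that direction is t = 2, where V'' = 18 > 0 (a local minimum). The iterate converges there.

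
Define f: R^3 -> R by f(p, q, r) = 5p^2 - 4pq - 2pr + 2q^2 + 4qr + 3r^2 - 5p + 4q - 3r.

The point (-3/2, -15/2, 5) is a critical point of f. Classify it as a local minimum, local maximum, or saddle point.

local minimum

The Hessian is constant: H = [[10, -4, -2], [-4, 4, 4], [-2, 4, 6]].
Leading principal minors: Δ₁ = 10, Δ₂ = 24, Δ₃ = 32.
All leading minors are positive, so H is positive definite: a local minimum.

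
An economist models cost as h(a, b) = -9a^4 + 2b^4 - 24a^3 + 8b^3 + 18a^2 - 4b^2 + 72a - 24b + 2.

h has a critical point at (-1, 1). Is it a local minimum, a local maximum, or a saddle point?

local minimum

The mixed partial ∂²h/∂a∂b is 0, so the Hessian at any point is diag(h_aa, h_bb) = diag(36(-3a^2 - 4a + 1), 8(3b^2 + 6b - 1)).
At (-1, 1): H = diag(72, 64).
Both eigenvalues are positive, so H is positive definite: a local minimum.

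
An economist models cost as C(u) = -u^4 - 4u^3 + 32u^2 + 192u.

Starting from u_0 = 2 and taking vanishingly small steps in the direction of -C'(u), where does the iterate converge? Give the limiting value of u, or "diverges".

C'(u) = -4(u - 4)(u + 3)(u + 4), so C'(2) = 240.
Gradient descent moves in the -C' direction, i.e. u is decreasing.
The nearest critical point in that direction is u = -3, where C'' = 28 > 0 (a local minimum). The iterate converges there.

-3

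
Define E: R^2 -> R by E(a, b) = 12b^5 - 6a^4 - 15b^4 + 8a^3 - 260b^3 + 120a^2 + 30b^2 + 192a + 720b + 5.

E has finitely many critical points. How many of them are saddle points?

E separates as a function of a plus a function of b, so ∇E=0 decouples.
∂E/∂a = -24(a - 4)(a + 1)(a + 2) = 0 at a ∈ {-2, -1, 4}; ∂E/∂b = 60(b - 4)(b - 1)(b + 1)(b + 3) = 0 at b ∈ {-3, -1, 1, 4}.
The Hessian is diagonal: diag(E_aa, E_bb). Second derivatives: E_aa(-2)=-144, E_aa(-1)=120, E_aa(4)=-720; E_bb(-3)=-3360, E_bb(-1)=1200, E_bb(1)=-1440, E_bb(4)=6300.
Saddle points occur where the two diagonal entries have opposite signs: (-2, -1), (-2, 4), (-1, -3), (-1, 1), (4, -1), (4, 4). Count: 6.

6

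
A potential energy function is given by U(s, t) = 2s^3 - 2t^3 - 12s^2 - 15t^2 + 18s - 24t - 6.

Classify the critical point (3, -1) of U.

The mixed partial ∂²U/∂s∂t is 0, so the Hessian at any point is diag(U_ss, U_tt) = diag(12(s - 2), -6(2t + 5)).
At (3, -1): H = diag(12, -18).
The eigenvalues have opposite signs, so H is indefinite: a saddle point.

saddle point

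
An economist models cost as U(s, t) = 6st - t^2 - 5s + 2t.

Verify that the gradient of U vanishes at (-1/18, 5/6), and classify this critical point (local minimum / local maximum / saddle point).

∇U = (6t - 5, 6s - 2t + 2); substituting (-1/18, 5/6) gives ∇U = (0, 0), so (-1/18, 5/6) is indeed a critical point.
The Hessian of U is constant: H = [[0, 6], [6, -2]].
det(H) = 0·(-2) − 6² = -36.
Since det(H) < 0, H is indefinite and the critical point is a saddle point.

saddle point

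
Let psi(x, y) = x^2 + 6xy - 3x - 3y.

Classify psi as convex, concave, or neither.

psi is quadratic, so its Hessian is the constant matrix H = [[2, 6], [6, 0]].
det(H) = -36, tr(H) = 2.
det(H) < 0, so H is indefinite: neither convex nor concave.

neither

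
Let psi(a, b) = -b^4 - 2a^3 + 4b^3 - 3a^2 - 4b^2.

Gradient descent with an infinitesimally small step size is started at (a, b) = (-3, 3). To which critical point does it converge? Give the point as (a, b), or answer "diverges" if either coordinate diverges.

diverges

psi is separable, so gradient descent decouples: a follows -∂psi/∂a, b follows -∂psi/∂b.
∂psi/∂a = -6a(a + 1); at a=-3 this is -36, so a increases.
∂psi/∂b = -4b(b - 2)(b - 1); at b=3 this is -24, so b increases.
The b-coordinate has no critical point in that direction and runs off to infinity.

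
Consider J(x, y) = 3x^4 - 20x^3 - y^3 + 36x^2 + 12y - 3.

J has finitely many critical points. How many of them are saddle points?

J separates as a function of x plus a function of y, so ∇J=0 decouples.
∂J/∂x = 12x(x - 3)(x - 2) = 0 at x ∈ {0, 2, 3}; ∂J/∂y = -3(y - 2)(y + 2) = 0 at y ∈ {-2, 2}.
The Hessian is diagonal: diag(J_xx, J_yy). Second derivatives: J_xx(0)=72, J_xx(2)=-24, J_xx(3)=36; J_yy(-2)=12, J_yy(2)=-12.
Saddle points occur where the two diagonal entries have opposite signs: (0, 2), (2, -2), (3, 2). Count: 3.

3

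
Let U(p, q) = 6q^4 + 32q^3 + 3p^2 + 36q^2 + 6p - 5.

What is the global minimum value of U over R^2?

-62

U(p,q) separates as A(p) + B(q) − 5, so its minimum is min A + min B − 5.
A'(p) = 6p + 6 vanishes at p ∈ {-1}; B'(q) = 24q(q + 1)(q + 3) vanishes at q ∈ {-3, -1, 0}.
Local minima of A (where A''>0): A(-1)=-3. Local minima of B: B(-3)=-54, B(0)=0.
So the global minimum of U is A(-1) + B(-3) − 5 = -3 − 54 − 5 = -62, attained at (-1, -3).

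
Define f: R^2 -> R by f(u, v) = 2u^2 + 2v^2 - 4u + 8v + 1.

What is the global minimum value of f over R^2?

-9

f(u,v) separates as P(u) + Q(v) + 1, so its minimum is min P + min Q + 1.
P'(u) = 4u - 4 vanishes at u ∈ {1}; Q'(v) = 4v + 8 vanishes at v ∈ {-2}.
Local minima of P (where P''>0): P(1)=-2. Local minima of Q: Q(-2)=-8.
So the global minimum of f is P(1) + Q(-2) + 1 = -2 − 8 + 1 = -9, attained at (1, -2).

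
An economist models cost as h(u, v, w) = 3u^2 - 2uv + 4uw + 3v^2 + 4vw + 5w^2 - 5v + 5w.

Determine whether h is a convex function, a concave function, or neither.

convex

h is quadratic, so its Hessian is the constant matrix H = [[6, -2, 4], [-2, 6, 4], [4, 4, 10]].
Leading principal minors: 6, 32, 64.
All positive ⇒ H ≻ 0 ⇒ convex.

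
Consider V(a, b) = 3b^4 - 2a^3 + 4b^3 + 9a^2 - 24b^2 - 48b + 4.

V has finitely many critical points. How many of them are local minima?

2

V separates as a function of a plus a function of b, so ∇V=0 decouples.
∂V/∂a = -6a(a - 3) = 0 at a ∈ {0, 3}; ∂V/∂b = 12(b - 2)(b + 1)(b + 2) = 0 at b ∈ {-2, -1, 2}.
The Hessian is diagonal: diag(V_aa, V_bb). Second derivatives: V_aa(0)=18, V_aa(3)=-18; V_bb(-2)=48, V_bb(-1)=-36, V_bb(2)=144.
Local minima occur where both diagonal entries positive: (0, -2), (0, 2). Count: 2.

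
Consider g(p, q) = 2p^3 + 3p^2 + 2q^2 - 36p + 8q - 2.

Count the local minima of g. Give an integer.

g separates as a function of p plus a function of q, so ∇g=0 decouples.
∂g/∂p = 6(p - 2)(p + 3) = 0 at p ∈ {-3, 2}; ∂g/∂q = 4(q + 2) = 0 at q ∈ {-2}.
The Hessian is diagonal: diag(g_pp, g_qq). Second derivatives: g_pp(-3)=-30, g_pp(2)=30; g_qq(-2)=4.
Local minima occur where both diagonal entries positive: (2, -2). Count: 1.

1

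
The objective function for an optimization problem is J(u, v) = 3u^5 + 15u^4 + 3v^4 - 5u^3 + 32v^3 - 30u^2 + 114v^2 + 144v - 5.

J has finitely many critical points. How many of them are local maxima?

J separates as a function of u plus a function of v, so ∇J=0 decouples.
∂J/∂u = 15u(u - 1)(u + 1)(u + 4) = 0 at u ∈ {-4, -1, 0, 1}; ∂J/∂v = 12(v + 1)(v + 3)(v + 4) = 0 at v ∈ {-4, -3, -1}.
The Hessian is diagonal: diag(J_uu, J_vv). Second derivatives: J_uu(-4)=-900, J_uu(-1)=90, J_uu(0)=-60, J_uu(1)=150; J_vv(-4)=36, J_vv(-3)=-24, J_vv(-1)=72.
Local maxima occur where both diagonal entries negative: (-4, -3), (0, -3). Count: 2.

2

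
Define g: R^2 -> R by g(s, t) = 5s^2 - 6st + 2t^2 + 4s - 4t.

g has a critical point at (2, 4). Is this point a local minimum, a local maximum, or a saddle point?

local minimum

The Hessian of g is constant: H = [[10, -6], [-6, 4]].
det(H) = 10·4 − (-6)² = 4.
det(H) > 0 and tr(H) = 14 > 0, so H is positive definite and the point is a local minimum.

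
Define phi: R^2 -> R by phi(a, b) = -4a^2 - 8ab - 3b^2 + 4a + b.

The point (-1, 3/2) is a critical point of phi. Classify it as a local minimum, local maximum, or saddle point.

The Hessian of phi is constant: H = [[-8, -8], [-8, -6]].
det(H) = (-8)·(-6) − (-8)² = -16.
Since det(H) < 0, H is indefinite and the critical point is a saddle point.

saddle point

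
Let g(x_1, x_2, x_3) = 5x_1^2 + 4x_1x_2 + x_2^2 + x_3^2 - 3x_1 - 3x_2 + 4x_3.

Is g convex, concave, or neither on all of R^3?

convex

g is quadratic, so its Hessian is the constant matrix H = [[10, 4, 0], [4, 2, 0], [0, 0, 2]].
Leading principal minors: 10, 4, 8.
All positive ⇒ H ≻ 0 ⇒ convex.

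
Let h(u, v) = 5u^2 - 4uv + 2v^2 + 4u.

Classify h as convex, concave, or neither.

h is quadratic, so its Hessian is the constant matrix H = [[10, -4], [-4, 4]].
det(H) = 24, tr(H) = 14.
det(H) > 0 and tr(H) > 0, so H is positive definite everywhere: convex.

convex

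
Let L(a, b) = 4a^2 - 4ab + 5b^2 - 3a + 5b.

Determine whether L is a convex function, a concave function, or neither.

convex

L is quadratic, so its Hessian is the constant matrix H = [[8, -4], [-4, 10]].
det(H) = 64, tr(H) = 18.
det(H) > 0 and tr(H) > 0, so H is positive definite everywhere: convex.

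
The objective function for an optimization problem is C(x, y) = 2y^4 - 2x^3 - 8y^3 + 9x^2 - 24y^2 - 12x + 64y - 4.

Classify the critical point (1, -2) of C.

The mixed partial ∂²C/∂x∂y is 0, so the Hessian at any point is diag(C_xx, C_yy) = diag(6(-2x + 3), 24(y^2 - 2y - 2)).
At (1, -2): H = diag(6, 144).
Both eigenvalues are positive, so H is positive definite: a local minimum.

local minimum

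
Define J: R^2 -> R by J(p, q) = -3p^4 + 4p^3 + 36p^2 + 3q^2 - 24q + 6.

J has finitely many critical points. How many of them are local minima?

1

J separates as a function of p plus a function of q, so ∇J=0 decouples.
∂J/∂p = -12p(p - 3)(p + 2) = 0 at p ∈ {-2, 0, 3}; ∂J/∂q = 6(q - 4) = 0 at q ∈ {4}.
The Hessian is diagonal: diag(J_pp, J_qq). Second derivatives: J_pp(-2)=-120, J_pp(0)=72, J_pp(3)=-180; J_qq(4)=6.
Local minima occur where both diagonal entries positive: (0, 4). Count: 1.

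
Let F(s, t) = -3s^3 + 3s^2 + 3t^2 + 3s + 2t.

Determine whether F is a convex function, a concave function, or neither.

neither

The term -3s^3 is cubic, so the Hessian is not constant.
∂²F/∂s² = -18s + 6, which takes both signs as s varies (negative for sufficiently large s). A diagonal entry of the Hessian changing sign means the Hessian is neither positive- nor negative-semidefinite on all of R^2.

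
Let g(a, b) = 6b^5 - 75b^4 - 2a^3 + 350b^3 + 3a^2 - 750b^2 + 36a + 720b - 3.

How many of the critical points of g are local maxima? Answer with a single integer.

g separates as a function of a plus a function of b, so ∇g=0 decouples.
∂g/∂a = -6(a - 3)(a + 2) = 0 at a ∈ {-2, 3}; ∂g/∂b = 30(b - 4)(b - 3)(b - 2)(b - 1) = 0 at b ∈ {1, 2, 3, 4}.
The Hessian is diagonal: diag(g_aa, g_bb). Second derivatives: g_aa(-2)=30, g_aa(3)=-30; g_bb(1)=-180, g_bb(2)=60, g_bb(3)=-60, g_bb(4)=180.
Local maxima occur where both diagonal entries negative: (3, 1), (3, 3). Count: 2.

2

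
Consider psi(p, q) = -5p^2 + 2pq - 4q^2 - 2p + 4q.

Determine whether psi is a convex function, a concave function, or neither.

psi is quadratic, so its Hessian is the constant matrix H = [[-10, 2], [2, -8]].
det(H) = 76, tr(H) = -18.
det(H) > 0 and tr(H) < 0, so H is negative definite everywhere: concave.

concave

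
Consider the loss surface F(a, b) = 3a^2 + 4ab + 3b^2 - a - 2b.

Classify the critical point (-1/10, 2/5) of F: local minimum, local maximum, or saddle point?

The Hessian of F is constant: H = [[6, 4], [4, 6]].
det(H) = 6·6 − 4² = 20.
det(H) > 0 and tr(H) = 12 > 0, so H is positive definite and the point is a local minimum.

local minimum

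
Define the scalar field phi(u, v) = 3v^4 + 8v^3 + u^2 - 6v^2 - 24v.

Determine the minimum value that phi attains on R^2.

phi(u,v) separates as P(u) + Q(v), so its minimum is min P + min Q.
P'(u) = 2u vanishes at u ∈ {0}; Q'(v) = 12(v - 1)(v + 1)(v + 2) vanishes at v ∈ {-2, -1, 1}.
Local minima of P (where P''>0): P(0)=0. Local minima of Q: Q(-2)=8, Q(1)=-19.
So the global minimum of phi is P(0) + Q(1) = 0 − 19 = -19, attained at (0, 1).

-19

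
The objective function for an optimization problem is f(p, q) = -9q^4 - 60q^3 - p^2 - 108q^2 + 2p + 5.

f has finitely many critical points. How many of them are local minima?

f separates as a function of p plus a function of q, so ∇f=0 decouples.
∂f/∂p = -2(p - 1) = 0 at p ∈ {1}; ∂f/∂q = -36q(q + 2)(q + 3) = 0 at q ∈ {-3, -2, 0}.
The Hessian is diagonal: diag(f_pp, f_qq). Second derivatives: f_pp(1)=-2; f_qq(-3)=-108, f_qq(-2)=72, f_qq(0)=-216.
Local minima occur where both diagonal entries positive: none. Count: 0.

0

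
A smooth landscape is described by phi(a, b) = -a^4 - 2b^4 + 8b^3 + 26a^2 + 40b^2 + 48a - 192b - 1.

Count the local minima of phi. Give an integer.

1

phi separates as a function of a plus a function of b, so ∇phi=0 decouples.
∂phi/∂a = -4(a - 4)(a + 1)(a + 3) = 0 at a ∈ {-3, -1, 4}; ∂phi/∂b = -8(b - 4)(b - 2)(b + 3) = 0 at b ∈ {-3, 2, 4}.
The Hessian is diagonal: diag(phi_aa, phi_bb). Second derivatives: phi_aa(-3)=-56, phi_aa(-1)=40, phi_aa(4)=-140; phi_bb(-3)=-280, phi_bb(2)=80, phi_bb(4)=-112.
Local minima occur where both diagonal entries positive: (-1, 2). Count: 1.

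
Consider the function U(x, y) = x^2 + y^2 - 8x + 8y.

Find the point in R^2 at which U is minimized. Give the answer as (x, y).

U(x,y) separates as P(x) + Q(y), so its minimum is min P + min Q.
P'(x) = 2x - 8 vanishes at x ∈ {4}; Q'(y) = 2y + 8 vanishes at y ∈ {-4}.
Local minima of P (where P''>0): P(4)=-16. Local minima of Q: Q(-4)=-16.
So the global minimum of U is P(4) + Q(-4) = -16 − 16 = -32, attained at (4, -4).

(4, -4)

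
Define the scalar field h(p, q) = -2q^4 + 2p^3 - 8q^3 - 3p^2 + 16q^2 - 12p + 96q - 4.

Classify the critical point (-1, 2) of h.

local maximum

The mixed partial ∂²h/∂p∂q is 0, so the Hessian at any point is diag(h_pp, h_qq) = diag(6(2p - 1), 8(-3q^2 - 6q + 4)).
At (-1, 2): H = diag(-18, -160).
Both eigenvalues are negative, so H is negative definite: a local maximum.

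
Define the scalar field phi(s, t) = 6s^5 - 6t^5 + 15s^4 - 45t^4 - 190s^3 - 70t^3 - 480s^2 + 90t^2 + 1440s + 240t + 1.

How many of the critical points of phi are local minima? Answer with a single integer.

phi separates as a function of s plus a function of t, so ∇phi=0 decouples.
∂phi/∂s = 30(s - 4)(s - 1)(s + 3)(s + 4) = 0 at s ∈ {-4, -3, 1, 4}; ∂phi/∂t = -30(t - 1)(t + 1)(t + 2)(t + 4) = 0 at t ∈ {-4, -2, -1, 1}.
The Hessian is diagonal: diag(phi_ss, phi_tt). Second derivatives: phi_ss(-4)=-1200, phi_ss(-3)=840, phi_ss(1)=-1800, phi_ss(4)=5040; phi_tt(-4)=900, phi_tt(-2)=-180, phi_tt(-1)=180, phi_tt(1)=-900.
Local minima occur where both diagonal entries positive: (-3, -4), (-3, -1), (4, -4), (4, -1). Count: 4.

4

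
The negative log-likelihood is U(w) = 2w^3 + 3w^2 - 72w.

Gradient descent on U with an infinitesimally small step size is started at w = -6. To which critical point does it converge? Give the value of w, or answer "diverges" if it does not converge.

diverges

U'(w) = 6(w - 3)(w + 4), so U'(-6) = 108.
Gradient descent moves in the -U' direction, i.e. w is decreasing.
There is no critical point below w=-6, and U' keeps the same sign, so the iterate runs off to −∞.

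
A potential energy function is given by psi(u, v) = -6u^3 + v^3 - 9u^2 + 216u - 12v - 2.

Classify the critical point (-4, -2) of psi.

The mixed partial ∂²psi/∂u∂v is 0, so the Hessian at any point is diag(psi_uu, psi_vv) = diag(-18(2u + 1), 6v).
At (-4, -2): H = diag(126, -12).
The eigenvalues have opposite signs, so H is indefinite: a saddle point.

saddle point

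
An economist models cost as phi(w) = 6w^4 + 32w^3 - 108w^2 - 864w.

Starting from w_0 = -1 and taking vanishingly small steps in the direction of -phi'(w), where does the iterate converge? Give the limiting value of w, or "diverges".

3

phi'(w) = 24(w - 3)(w + 3)(w + 4), so phi'(-1) = -576.
Gradient descent moves in the -phi' direction, i.e. w is increasing.
The nearest critical point in that direction is w = 3, where phi'' = 1008 > 0 (a local minimum). The iterate converges there.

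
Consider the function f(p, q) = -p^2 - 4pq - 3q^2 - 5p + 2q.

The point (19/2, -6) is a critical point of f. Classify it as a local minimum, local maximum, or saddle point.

The Hessian of f is constant: H = [[-2, -4], [-4, -6]].
det(H) = (-2)·(-6) − (-4)² = -4.
Since det(H) < 0, H is indefinite and the critical point is a saddle point.

saddle point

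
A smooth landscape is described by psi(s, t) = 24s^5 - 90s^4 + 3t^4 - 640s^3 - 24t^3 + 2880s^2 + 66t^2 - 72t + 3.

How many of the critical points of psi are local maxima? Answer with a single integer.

2

psi separates as a function of s plus a function of t, so ∇psi=0 decouples.
∂psi/∂s = 120s(s - 4)(s - 3)(s + 4) = 0 at s ∈ {-4, 0, 3, 4}; ∂psi/∂t = 12(t - 3)(t - 2)(t - 1) = 0 at t ∈ {1, 2, 3}.
The Hessian is diagonal: diag(psi_ss, psi_tt). Second derivatives: psi_ss(-4)=-26880, psi_ss(0)=5760, psi_ss(3)=-2520, psi_ss(4)=3840; psi_tt(1)=24, psi_tt(2)=-12, psi_tt(3)=24.
Local maxima occur where both diagonal entries negative: (-4, 2), (3, 2). Count: 2.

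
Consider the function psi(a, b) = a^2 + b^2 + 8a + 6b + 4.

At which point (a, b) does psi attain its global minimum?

psi(a,b) separates as P(a) + Q(b) + 4, so its minimum is min P + min Q + 4.
P'(a) = 2a + 8 vanishes at a ∈ {-4}; Q'(b) = 2b + 6 vanishes at b ∈ {-3}.
Local minima of P (where P''>0): P(-4)=-16. Local minima of Q: Q(-3)=-9.
So the global minimum of psi is P(-4) + Q(-3) + 4 = -16 − 9 + 4 = -21, attained at (-4, -3).

(-4, -3)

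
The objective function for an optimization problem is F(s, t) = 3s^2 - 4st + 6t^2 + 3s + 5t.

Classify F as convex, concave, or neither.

convex

F is quadratic, so its Hessian is the constant matrix H = [[6, -4], [-4, 12]].
det(H) = 56, tr(H) = 18.
det(H) > 0 and tr(H) > 0, so H is positive definite everywhere: convex.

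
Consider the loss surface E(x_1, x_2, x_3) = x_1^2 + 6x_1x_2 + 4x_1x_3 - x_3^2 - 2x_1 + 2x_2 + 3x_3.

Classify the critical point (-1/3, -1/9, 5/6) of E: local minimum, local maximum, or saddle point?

The Hessian is constant: H = [[2, 6, 4], [6, 0, 0], [4, 0, -2]].
Leading principal minors: Δ₁ = 2, Δ₂ = -36, Δ₃ = 72.
The minors fit neither the all-positive nor the alternating-sign pattern, so H is indefinite: a saddle point.

saddle point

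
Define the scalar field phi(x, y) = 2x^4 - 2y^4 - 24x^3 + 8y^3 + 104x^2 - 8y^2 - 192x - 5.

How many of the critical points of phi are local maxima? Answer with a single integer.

2

phi separates as a function of x plus a function of y, so ∇phi=0 decouples.
∂phi/∂x = 8(x - 4)(x - 3)(x - 2) = 0 at x ∈ {2, 3, 4}; ∂phi/∂y = -8y(y - 2)(y - 1) = 0 at y ∈ {0, 1, 2}.
The Hessian is diagonal: diag(phi_xx, phi_yy). Second derivatives: phi_xx(2)=16, phi_xx(3)=-8, phi_xx(4)=16; phi_yy(0)=-16, phi_yy(1)=8, phi_yy(2)=-16.
Local maxima occur where both diagonal entries negative: (3, 0), (3, 2). Count: 2.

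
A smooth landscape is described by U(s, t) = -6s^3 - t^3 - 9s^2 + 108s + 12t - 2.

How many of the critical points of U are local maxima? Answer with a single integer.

1

U separates as a function of s plus a function of t, so ∇U=0 decouples.
∂U/∂s = -18(s - 2)(s + 3) = 0 at s ∈ {-3, 2}; ∂U/∂t = -3(t - 2)(t + 2) = 0 at t ∈ {-2, 2}.
The Hessian is diagonal: diag(U_ss, U_tt). Second derivatives: U_ss(-3)=90, U_ss(2)=-90; U_tt(-2)=12, U_tt(2)=-12.
Local maxima occur where both diagonal entries negative: (2, 2). Count: 1.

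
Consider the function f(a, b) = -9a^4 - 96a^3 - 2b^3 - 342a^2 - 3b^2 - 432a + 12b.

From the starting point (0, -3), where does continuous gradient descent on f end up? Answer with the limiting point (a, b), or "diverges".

diverges

f is separable, so gradient descent decouples: a follows -∂f/∂a, b follows -∂f/∂b.
∂f/∂a = -36(a + 1)(a + 3)(a + 4); at a=0 this is -432, so a increases.
∂f/∂b = -6(b - 1)(b + 2); at b=-3 this is -24, so b increases.
The a-coordinate has no critical point in that direction and runs off to infinity.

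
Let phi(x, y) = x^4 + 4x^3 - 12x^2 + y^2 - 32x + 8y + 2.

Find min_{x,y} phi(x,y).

-78

phi(x,y) separates as P(x) + Q(y) + 2, so its minimum is min P + min Q + 2.
P'(x) = 4(x - 2)(x + 1)(x + 4) vanishes at x ∈ {-4, -1, 2}; Q'(y) = 2y + 8 vanishes at y ∈ {-4}.
Local minima of P (where P''>0): P(-4)=-64, P(2)=-64. Local minima of Q: Q(-4)=-16.
So the global minimum of phi is P(-4) + Q(-4) + 2 = -64 − 16 + 2 = -78, attained at (-4, -4).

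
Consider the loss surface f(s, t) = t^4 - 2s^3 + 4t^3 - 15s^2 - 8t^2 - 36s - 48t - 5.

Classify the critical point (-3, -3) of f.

The mixed partial ∂²f/∂s∂t is 0, so the Hessian at any point is diag(f_ss, f_tt) = diag(-6(2s + 5), 4(3t^2 + 6t - 4)).
At (-3, -3): H = diag(6, 20).
Both eigenvalues are positive, so H is positive definite: a local minimum.

local minimum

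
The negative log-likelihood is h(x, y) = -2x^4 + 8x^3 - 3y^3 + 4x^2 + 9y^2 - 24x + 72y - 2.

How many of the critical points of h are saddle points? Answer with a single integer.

3

h separates as a function of x plus a function of y, so ∇h=0 decouples.
∂h/∂x = -8(x - 3)(x - 1)(x + 1) = 0 at x ∈ {-1, 1, 3}; ∂h/∂y = -9(y - 4)(y + 2) = 0 at y ∈ {-2, 4}.
The Hessian is diagonal: diag(h_xx, h_yy). Second derivatives: h_xx(-1)=-64, h_xx(1)=32, h_xx(3)=-64; h_yy(-2)=54, h_yy(4)=-54.
Saddle points occur where the two diagonal entries have opposite signs: (-1, -2), (1, 4), (3, -2). Count: 3.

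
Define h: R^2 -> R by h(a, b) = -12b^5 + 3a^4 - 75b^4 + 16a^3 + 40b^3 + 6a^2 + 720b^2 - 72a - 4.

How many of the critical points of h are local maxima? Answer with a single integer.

2

h separates as a function of a plus a function of b, so ∇h=0 decouples.
∂h/∂a = 12(a - 1)(a + 2)(a + 3) = 0 at a ∈ {-3, -2, 1}; ∂h/∂b = -60b(b - 2)(b + 3)(b + 4) = 0 at b ∈ {-4, -3, 0, 2}.
The Hessian is diagonal: diag(h_aa, h_bb). Second derivatives: h_aa(-3)=48, h_aa(-2)=-36, h_aa(1)=144; h_bb(-4)=1440, h_bb(-3)=-900, h_bb(0)=1440, h_bb(2)=-3600.
Local maxima occur where both diagonal entries negative: (-2, -3), (-2, 2). Count: 2.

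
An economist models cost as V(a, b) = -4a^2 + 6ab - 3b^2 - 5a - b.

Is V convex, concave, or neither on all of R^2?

concave

V is quadratic, so its Hessian is the constant matrix H = [[-8, 6], [6, -6]].
det(H) = 12, tr(H) = -14.
det(H) > 0 and tr(H) < 0, so H is negative definite everywhere: concave.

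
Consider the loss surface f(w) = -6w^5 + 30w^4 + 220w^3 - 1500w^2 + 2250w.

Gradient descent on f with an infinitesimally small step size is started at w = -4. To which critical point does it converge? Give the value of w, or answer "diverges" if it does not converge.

f'(w) = -30(w - 5)(w - 3)(w - 1)(w + 5), so f'(-4) = 9450.
Gradient descent moves in the -f' direction, i.e. w is decreasing.
The nearest critical point in that direction is w = -5, where f'' = 14400 > 0 (a local minimum). The iterate converges there.

-5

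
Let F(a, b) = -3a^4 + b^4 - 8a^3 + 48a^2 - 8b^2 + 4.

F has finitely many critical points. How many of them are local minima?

2

F separates as a function of a plus a function of b, so ∇F=0 decouples.
∂F/∂a = -12a(a - 2)(a + 4) = 0 at a ∈ {-4, 0, 2}; ∂F/∂b = 4b(b - 2)(b + 2) = 0 at b ∈ {-2, 0, 2}.
The Hessian is diagonal: diag(F_aa, F_bb). Second derivatives: F_aa(-4)=-288, F_aa(0)=96, F_aa(2)=-144; F_bb(-2)=32, F_bb(0)=-16, F_bb(2)=32.
Local minima occur where both diagonal entries positive: (0, -2), (0, 2). Count: 2.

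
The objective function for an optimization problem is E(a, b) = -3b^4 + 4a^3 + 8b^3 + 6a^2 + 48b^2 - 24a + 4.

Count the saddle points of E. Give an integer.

E separates as a function of a plus a function of b, so ∇E=0 decouples.
∂E/∂a = 12(a - 1)(a + 2) = 0 at a ∈ {-2, 1}; ∂E/∂b = -12b(b - 4)(b + 2) = 0 at b ∈ {-2, 0, 4}.
The Hessian is diagonal: diag(E_aa, E_bb). Second derivatives: E_aa(-2)=-36, E_aa(1)=36; E_bb(-2)=-144, E_bb(0)=96, E_bb(4)=-288.
Saddle points occur where the two diagonal entries have opposite signs: (-2, 0), (1, -2), (1, 4). Count: 3.

3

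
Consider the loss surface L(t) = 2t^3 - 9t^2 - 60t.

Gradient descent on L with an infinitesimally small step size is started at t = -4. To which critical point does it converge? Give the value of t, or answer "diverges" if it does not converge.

L'(t) = 6(t - 5)(t + 2), so L'(-4) = 108.
Gradient descent moves in the -L' direction, i.e. t is decreasing.
There is no critical point below t=-4, and L' keeps the same sign, so the iterate runs off to −∞.

diverges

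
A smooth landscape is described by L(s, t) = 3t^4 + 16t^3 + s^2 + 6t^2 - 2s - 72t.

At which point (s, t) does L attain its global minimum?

L(s,t) separates as P(s) + Q(t), so its minimum is min P + min Q.
P'(s) = 2s - 2 vanishes at s ∈ {1}; Q'(t) = 12(t - 1)(t + 2)(t + 3) vanishes at t ∈ {-3, -2, 1}.
Local minima of P (where P''>0): P(1)=-1. Local minima of Q: Q(-3)=81, Q(1)=-47.
So the global minimum of L is P(1) + Q(1) = -1 − 47 = -48, attained at (1, 1).

(1, 1)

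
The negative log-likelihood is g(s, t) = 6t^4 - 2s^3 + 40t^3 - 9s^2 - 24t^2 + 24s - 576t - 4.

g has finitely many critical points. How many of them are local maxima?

g separates as a function of s plus a function of t, so ∇g=0 decouples.
∂g/∂s = -6(s - 1)(s + 4) = 0 at s ∈ {-4, 1}; ∂g/∂t = 24(t - 2)(t + 3)(t + 4) = 0 at t ∈ {-4, -3, 2}.
The Hessian is diagonal: diag(g_ss, g_tt). Second derivatives: g_ss(-4)=30, g_ss(1)=-30; g_tt(-4)=144, g_tt(-3)=-120, g_tt(2)=720.
Local maxima occur where both diagonal entries negative: (1, -3). Count: 1.

1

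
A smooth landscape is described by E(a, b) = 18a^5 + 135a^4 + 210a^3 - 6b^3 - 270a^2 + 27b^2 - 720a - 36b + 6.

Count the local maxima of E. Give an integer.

E separates as a function of a plus a function of b, so ∇E=0 decouples.
∂E/∂a = 90(a - 1)(a + 1)(a + 2)(a + 4) = 0 at a ∈ {-4, -2, -1, 1}; ∂E/∂b = -18(b - 2)(b - 1) = 0 at b ∈ {1, 2}.
The Hessian is diagonal: diag(E_aa, E_bb). Second derivatives: E_aa(-4)=-2700, E_aa(-2)=540, E_aa(-1)=-540, E_aa(1)=2700; E_bb(1)=18, E_bb(2)=-18.
Local maxima occur where both diagonal entries negative: (-4, 2), (-1, 2). Count: 2.

2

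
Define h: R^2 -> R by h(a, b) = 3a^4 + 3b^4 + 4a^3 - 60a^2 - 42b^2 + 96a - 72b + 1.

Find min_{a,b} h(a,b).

-1182

h(a,b) separates as P(a) + Q(b) + 1, so its minimum is min P + min Q + 1.
P'(a) = 12(a - 2)(a - 1)(a + 4) vanishes at a ∈ {-4, 1, 2}; Q'(b) = 12(b - 3)(b + 1)(b + 2) vanishes at b ∈ {-2, -1, 3}.
Local minima of P (where P''>0): P(-4)=-832, P(2)=32. Local minima of Q: Q(-2)=24, Q(3)=-351.
So the global minimum of h is P(-4) + Q(3) + 1 = -832 − 351 + 1 = -1182, attained at (-4, 3).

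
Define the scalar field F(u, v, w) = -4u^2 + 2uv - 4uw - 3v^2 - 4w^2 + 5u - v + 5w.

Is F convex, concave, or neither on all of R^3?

F is quadratic, so its Hessian is the constant matrix H = [[-8, 2, -4], [2, -6, 0], [-4, 0, -8]].
Leading principal minors: -8, 44, -256.
Signs alternate −, +, − ⇒ H ≺ 0 ⇒ concave.

concave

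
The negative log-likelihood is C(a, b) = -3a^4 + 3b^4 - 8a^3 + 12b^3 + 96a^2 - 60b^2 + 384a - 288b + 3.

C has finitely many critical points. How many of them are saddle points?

5

C separates as a function of a plus a function of b, so ∇C=0 decouples.
∂C/∂a = -12(a - 4)(a + 2)(a + 4) = 0 at a ∈ {-4, -2, 4}; ∂C/∂b = 12(b - 3)(b + 2)(b + 4) = 0 at b ∈ {-4, -2, 3}.
The Hessian is diagonal: diag(C_aa, C_bb). Second derivatives: C_aa(-4)=-192, C_aa(-2)=144, C_aa(4)=-576; C_bb(-4)=168, C_bb(-2)=-120, C_bb(3)=420.
Saddle points occur where the two diagonal entries have opposite signs: (-4, -4), (-4, 3), (-2, -2), (4, -4), (4, 3). Count: 5.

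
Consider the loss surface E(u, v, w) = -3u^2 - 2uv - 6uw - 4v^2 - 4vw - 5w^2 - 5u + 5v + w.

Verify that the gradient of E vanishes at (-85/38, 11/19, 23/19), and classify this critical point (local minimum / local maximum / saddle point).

∇E = (-6u - 2v - 6w - 5, -2u - 8v - 4w + 5, -6u - 4v - 10w + 1); substituting (-85/38, 11/19, 23/19) gives ∇E = (0, 0, 0), so (-85/38, 11/19, 23/19) is indeed a critical point.
The Hessian is constant: H = [[-6, -2, -6], [-2, -8, -4], [-6, -4, -10]].
Leading principal minors: Δ₁ = -6, Δ₂ = 44, Δ₃ = -152.
The minors alternate sign starting negative (−, +, −), so H is negative definite: a local maximum.

local maximum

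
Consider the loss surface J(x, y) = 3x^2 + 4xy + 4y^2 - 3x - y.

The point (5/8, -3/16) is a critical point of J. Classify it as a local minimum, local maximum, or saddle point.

The Hessian of J is constant: H = [[6, 4], [4, 8]].
det(H) = 6·8 − 4² = 32.
det(H) > 0 and tr(H) = 14 > 0, so H is positive definite and the point is a local minimum.

local minimum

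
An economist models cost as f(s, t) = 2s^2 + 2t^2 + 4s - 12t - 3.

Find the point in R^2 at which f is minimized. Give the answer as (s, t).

f(s,t) separates as P(s) + Q(t) − 3, so its minimum is min P + min Q − 3.
P'(s) = 4s + 4 vanishes at s ∈ {-1}; Q'(t) = 4(t - 3) vanishes at t ∈ {3}.
Local minima of P (where P''>0): P(-1)=-2. Local minima of Q: Q(3)=-18.
So the global minimum of f is P(-1) + Q(3) − 3 = -2 − 18 − 3 = -23, attained at (-1, 3).

(-1, 3)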